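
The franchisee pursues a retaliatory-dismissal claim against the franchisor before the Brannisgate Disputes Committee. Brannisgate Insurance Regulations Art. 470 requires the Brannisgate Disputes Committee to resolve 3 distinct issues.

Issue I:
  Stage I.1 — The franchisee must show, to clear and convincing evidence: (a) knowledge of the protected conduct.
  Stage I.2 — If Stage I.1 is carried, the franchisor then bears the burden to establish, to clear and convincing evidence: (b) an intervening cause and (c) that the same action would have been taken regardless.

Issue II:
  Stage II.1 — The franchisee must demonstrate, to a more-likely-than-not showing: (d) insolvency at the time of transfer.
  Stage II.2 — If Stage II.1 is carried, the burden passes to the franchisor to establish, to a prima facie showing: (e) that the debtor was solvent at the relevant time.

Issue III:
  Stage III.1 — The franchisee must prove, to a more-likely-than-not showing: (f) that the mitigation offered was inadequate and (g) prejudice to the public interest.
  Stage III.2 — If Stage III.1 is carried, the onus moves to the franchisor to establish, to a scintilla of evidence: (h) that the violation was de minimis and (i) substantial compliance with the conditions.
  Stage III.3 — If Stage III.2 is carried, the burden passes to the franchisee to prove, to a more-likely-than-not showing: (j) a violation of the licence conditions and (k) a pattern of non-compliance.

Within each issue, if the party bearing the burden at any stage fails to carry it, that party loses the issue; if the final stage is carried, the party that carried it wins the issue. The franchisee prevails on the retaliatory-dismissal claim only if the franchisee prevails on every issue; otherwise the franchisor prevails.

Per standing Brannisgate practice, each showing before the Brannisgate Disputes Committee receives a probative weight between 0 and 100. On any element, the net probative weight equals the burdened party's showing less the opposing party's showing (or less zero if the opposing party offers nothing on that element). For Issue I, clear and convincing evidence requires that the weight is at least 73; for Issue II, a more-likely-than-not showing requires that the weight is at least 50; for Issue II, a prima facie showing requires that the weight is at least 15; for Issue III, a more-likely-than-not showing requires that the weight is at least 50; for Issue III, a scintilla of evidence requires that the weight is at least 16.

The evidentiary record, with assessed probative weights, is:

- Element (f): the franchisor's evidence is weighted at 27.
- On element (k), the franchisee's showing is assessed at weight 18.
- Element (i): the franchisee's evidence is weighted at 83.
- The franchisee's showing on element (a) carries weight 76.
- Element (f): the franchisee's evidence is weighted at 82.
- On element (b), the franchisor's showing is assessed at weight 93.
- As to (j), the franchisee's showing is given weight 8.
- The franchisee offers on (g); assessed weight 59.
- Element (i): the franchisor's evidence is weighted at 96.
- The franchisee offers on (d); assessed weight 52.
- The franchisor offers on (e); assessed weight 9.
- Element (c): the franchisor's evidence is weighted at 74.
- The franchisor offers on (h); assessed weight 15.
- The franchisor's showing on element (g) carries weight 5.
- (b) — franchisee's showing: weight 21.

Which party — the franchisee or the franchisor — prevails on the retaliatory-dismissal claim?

franchisee

— Issue I —
Stage I.1 (franchisee, clear and convincing evidence, weight is at least 73): (a) 76 ≥ 73 — meets.
  The franchisee carries Stage I.1; the franchisor now bears the burden.
Stage I.2 (franchisor, clear and convincing evidence, weight is at least 73): (b) net 93−21=72 < 73 — fails; (c) 74 ≥ 73 — meets.
  The franchisor does not carry Stage I.2.
So the franchisee prevails on this issue.
— Issue II —
At Stage II.1 the franchisee must meet a more-likely-than-not showing (weight is at least 50): on (d) the weight is 52, which does reach 50, so (d) meets the standard.
  Stage II.1 is satisfied; the onus moves to the franchisor.
At Stage II.2 the franchisor must meet a prima facie showing (weight is at least 15): on (e) the weight is 9, which does not reach 15, so (e) does not meet the standard.
  Stage II.2 not carried; the franchisor fails its burden.
So the franchisee prevails on this issue.
— Issue III —
At Stage III.1 the franchisee must meet a more-likely-than-not showing (weight is at least 50): on (f) the weight is 82 less the opposing 27 gives net 55, ≥ 50, so (f) meets the standard; on (g) the weight is 59 less the opposing 5 gives net 54, which does reach 50, so (g) meets the standard.
  The franchisee carries Stage III.1; the franchisor now bears the burden.
At Stage III.2 the franchisor must meet a scintilla of evidence (weight is at least 16): on (h) the weight is 15, which does not reach 16, so (h) does not meet the standard; on (i) the weight is 96 less the opposing 83 gives net 13, < 16, so (i) does not meet the standard.
  Not every element is met, so the franchisor fails to carry Stage III.2.
So the franchisee prevails on this issue.
Per-issue: Issue I → franchisee; Issue II → franchisee; Issue III → franchisee. The franchisee must prevail on every issue; overall, the franchisee prevails.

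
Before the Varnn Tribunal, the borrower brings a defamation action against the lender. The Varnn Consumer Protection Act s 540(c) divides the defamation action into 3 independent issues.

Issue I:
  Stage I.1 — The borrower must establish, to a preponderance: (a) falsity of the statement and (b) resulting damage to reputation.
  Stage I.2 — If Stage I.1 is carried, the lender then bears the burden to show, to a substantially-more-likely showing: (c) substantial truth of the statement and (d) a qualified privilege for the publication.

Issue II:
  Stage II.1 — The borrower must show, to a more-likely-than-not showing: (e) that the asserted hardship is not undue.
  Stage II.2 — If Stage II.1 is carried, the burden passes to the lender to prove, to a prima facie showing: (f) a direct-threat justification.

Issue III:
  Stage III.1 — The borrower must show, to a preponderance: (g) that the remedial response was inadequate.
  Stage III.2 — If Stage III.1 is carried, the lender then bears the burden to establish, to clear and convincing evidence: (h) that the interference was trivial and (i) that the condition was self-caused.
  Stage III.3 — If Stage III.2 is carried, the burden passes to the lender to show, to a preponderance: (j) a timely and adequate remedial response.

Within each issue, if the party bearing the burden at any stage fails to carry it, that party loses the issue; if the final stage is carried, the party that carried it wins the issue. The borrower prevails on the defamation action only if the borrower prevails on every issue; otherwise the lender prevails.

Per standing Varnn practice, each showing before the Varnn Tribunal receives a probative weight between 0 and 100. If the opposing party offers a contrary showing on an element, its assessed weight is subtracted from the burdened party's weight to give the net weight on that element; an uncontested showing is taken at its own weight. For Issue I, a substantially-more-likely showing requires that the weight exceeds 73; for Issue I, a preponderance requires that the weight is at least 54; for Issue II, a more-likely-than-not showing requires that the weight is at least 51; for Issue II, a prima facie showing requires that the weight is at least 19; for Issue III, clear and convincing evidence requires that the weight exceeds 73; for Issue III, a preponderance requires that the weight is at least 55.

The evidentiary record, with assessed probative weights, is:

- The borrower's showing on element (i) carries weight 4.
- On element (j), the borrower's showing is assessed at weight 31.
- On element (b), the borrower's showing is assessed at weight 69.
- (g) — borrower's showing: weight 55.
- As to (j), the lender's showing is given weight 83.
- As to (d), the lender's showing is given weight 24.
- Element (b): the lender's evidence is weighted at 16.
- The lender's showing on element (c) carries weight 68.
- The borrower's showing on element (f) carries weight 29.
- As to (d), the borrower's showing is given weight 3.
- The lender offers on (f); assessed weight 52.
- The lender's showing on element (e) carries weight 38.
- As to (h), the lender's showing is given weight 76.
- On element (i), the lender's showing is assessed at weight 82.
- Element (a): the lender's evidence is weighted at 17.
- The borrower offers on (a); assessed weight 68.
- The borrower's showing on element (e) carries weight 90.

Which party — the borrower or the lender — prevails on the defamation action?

— Issue I —
At Stage I.1 the borrower must meet a preponderance (weight is at least 54): on (a) the weight is 68 less the opposing 17 gives net 51, which does not reach 54, so (a) does not meet the standard; on (b) the weight is 69 less the opposing 16 gives net 53, < 54, so (b) does not meet the standard.
  Not every element is met, so the borrower fails to carry Stage I.1.
So the lender prevails on this issue.
— Issue II —
Stage II.1 (borrower, a more-likely-than-not showing, weight is at least 51): (e) net 90−38=52 ≥ 51 — meets.
  All elements met. The burden passes to the lender.
Stage II.2 (lender, a prima facie showing, weight is at least 19): (f) net 52−29=23 ≥ 19 — meets.
  The lender carries the last stage.
With every stage satisfied, the lender prevails on this issue.
— Issue III —
Stage III.1 — burden on borrower; standard: a preponderance (weight is at least 55).
    (g): 55 ≥ 55 [met]
  Stage III.1 is satisfied; the onus moves to the lender.
Stage III.2 — burden on lender; standard: clear and convincing evidence (weight exceeds 73).
    (h): 76 > 73 [met]
    (i): 82 − 4 = 78 > 73 [met]
  All elements met. The lender retains the burden for Stage III.3.
Stage III.3 — burden on lender; standard: a preponderance (weight is at least 55).
    (j): 83 − 31 = 52 < 55 [not met]
  Not every element is met, so the lender fails to carry Stage III.3.
So the borrower prevails on this issue.
Per-issue: Issue I → lender; Issue II → lender; Issue III → borrower. The borrower must prevail on every issue; overall, the lender prevails.

lender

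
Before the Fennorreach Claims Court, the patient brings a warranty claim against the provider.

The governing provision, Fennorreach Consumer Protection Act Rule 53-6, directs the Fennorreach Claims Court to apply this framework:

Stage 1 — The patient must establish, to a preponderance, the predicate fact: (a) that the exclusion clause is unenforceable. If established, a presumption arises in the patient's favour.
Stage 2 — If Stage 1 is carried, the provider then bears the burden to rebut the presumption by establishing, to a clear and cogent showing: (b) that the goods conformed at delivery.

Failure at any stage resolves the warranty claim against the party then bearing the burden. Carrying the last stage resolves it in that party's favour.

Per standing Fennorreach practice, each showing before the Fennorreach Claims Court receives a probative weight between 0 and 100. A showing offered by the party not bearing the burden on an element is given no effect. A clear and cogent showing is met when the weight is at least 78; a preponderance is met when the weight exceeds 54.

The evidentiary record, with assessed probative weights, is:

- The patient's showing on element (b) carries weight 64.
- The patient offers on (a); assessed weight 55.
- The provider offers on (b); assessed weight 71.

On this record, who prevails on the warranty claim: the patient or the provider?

Stage 1 — burden on patient; standard: a preponderance (weight exceeds 54).
    (a): 55 > 54 [met]
  Stage 1 is satisfied; the onus moves to the provider.
Stage 2 — burden on provider; standard: a clear and cogent showing (weight is at least 78).
    (b): 71 (patient's 64 disregarded) < 78 [not met]
  Stage 2 not carried; the provider fails its burden.
The analysis ends at Stage 2; the patient prevails.

patient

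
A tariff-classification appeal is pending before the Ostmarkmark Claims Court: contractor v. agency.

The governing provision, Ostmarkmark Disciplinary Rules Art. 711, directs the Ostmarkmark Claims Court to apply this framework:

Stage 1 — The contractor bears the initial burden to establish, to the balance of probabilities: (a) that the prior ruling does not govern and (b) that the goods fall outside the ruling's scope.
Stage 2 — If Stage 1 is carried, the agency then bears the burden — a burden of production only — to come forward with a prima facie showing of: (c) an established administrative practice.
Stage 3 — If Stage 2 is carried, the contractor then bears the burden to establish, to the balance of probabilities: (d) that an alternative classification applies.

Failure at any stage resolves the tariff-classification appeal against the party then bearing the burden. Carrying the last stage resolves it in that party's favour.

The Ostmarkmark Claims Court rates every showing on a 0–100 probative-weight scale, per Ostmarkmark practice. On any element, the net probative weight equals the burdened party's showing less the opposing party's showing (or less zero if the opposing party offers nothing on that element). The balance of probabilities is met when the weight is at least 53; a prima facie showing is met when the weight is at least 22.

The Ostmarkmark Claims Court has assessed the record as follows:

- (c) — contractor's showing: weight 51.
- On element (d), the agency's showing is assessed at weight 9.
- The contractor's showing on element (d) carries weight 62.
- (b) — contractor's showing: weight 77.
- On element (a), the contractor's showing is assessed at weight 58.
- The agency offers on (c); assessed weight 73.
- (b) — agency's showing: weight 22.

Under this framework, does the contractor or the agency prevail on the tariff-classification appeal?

contractor

Stage 1 (contractor, the balance of probabilities, weight is at least 53): (a) 58 ≥ 53 — meets; (b) net 77−22=55 ≥ 53 — meets.
  The contractor carries Stage 1; the agency now bears the burden.
Stage 2 (agency, a prima facie showing, weight is at least 22): (c) net 73−51=22 ≥ 22 — meets.
  Stage 2 is satisfied; the onus moves to the contractor.
Stage 3 (contractor, the balance of probabilities, weight is at least 53): (d) net 62−9=53 ≥ 53 — meets.
  The contractor carries the last stage.
Every stage carried; the contractor prevails.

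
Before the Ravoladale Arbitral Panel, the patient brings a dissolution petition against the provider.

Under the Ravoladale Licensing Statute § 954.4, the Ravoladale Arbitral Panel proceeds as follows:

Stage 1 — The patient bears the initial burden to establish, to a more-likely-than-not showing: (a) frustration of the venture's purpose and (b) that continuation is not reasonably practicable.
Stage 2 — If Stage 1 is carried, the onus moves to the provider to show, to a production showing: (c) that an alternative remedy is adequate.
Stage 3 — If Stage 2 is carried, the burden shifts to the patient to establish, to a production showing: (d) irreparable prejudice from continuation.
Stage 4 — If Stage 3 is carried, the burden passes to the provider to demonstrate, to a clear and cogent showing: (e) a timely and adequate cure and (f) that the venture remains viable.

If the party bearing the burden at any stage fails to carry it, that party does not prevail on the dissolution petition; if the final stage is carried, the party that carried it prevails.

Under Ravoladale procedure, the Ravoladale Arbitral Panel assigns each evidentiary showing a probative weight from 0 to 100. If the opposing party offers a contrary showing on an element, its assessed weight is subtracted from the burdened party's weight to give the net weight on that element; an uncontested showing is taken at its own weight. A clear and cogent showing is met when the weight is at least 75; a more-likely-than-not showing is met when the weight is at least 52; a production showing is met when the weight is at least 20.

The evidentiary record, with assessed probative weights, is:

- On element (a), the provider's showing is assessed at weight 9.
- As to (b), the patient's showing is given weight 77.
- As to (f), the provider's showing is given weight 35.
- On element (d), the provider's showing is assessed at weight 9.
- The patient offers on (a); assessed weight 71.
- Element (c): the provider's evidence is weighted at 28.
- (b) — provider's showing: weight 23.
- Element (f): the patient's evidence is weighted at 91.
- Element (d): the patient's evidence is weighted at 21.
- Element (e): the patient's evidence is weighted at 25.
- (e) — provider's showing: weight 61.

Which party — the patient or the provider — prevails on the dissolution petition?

Stage 1 (patient, a more-likely-than-not showing, weight is at least 52): (a) net 71−9=62 ≥ 52 — meets; (b) net 77−23=54 ≥ 52 — meets.
  Stage 1 carried; the burden shifts to the provider.
Stage 2 (provider, a production showing, weight is at least 20): (c) 28 ≥ 20 — meets.
  The provider carries Stage 2; the patient now bears the burden.
Stage 3 (patient, a production showing, weight is at least 20): (d) net 21−9=12 < 20 — fails.
  The patient does not carry Stage 3.
So the provider prevails.

provider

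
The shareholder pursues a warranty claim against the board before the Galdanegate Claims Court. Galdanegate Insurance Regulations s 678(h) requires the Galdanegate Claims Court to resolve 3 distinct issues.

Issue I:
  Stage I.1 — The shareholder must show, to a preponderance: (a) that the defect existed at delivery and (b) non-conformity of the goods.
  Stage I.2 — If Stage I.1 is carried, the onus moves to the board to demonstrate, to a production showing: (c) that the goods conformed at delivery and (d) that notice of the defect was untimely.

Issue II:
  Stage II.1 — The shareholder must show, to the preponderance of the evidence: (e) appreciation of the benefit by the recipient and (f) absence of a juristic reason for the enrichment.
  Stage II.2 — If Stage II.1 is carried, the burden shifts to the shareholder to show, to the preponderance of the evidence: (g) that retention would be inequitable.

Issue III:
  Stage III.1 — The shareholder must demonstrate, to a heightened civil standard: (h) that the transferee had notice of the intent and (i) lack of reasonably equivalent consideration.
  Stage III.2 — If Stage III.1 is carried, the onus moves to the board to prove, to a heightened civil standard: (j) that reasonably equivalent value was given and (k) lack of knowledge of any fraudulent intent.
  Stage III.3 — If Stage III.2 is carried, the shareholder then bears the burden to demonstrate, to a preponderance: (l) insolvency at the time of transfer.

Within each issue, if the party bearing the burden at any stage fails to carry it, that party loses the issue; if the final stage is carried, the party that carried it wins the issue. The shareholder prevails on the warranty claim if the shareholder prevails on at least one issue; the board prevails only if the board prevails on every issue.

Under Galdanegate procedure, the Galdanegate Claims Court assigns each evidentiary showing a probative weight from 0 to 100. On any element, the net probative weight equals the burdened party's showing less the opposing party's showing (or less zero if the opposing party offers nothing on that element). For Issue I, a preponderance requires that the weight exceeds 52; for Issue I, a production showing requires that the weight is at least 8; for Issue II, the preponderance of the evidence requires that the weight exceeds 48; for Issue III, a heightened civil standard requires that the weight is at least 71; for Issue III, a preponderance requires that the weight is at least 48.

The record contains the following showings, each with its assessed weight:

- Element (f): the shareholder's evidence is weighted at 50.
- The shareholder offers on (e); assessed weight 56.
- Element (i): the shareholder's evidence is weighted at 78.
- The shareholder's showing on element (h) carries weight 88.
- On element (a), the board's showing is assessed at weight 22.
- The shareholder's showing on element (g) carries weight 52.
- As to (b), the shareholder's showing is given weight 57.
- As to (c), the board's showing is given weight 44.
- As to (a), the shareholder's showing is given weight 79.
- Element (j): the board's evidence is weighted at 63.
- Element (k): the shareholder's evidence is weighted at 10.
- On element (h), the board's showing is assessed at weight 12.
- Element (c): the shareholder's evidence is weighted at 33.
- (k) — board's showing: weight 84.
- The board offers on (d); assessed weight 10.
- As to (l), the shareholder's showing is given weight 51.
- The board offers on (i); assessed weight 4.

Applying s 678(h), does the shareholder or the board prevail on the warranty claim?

shareholder

— Issue I —
At Stage I.1 the shareholder must meet a preponderance (weight exceeds 52): on (a) the weight is 79 less the opposing 22 gives net 57, > 52, so (a) meets the standard; on (b) the weight is 57, which does exceed 52, so (b) meets the standard.
  The shareholder carries Stage I.1; the board now bears the burden.
At Stage I.2 the board must meet a production showing (weight is at least 8): on (c) the weight is 44 less the opposing 33 gives net 11, ≥ 8, so (c) meets the standard; on (d) the weight is 10, ≥ 8, so (d) meets the standard.
  Stage I.2 carried; the final stage is satisfied.
Every stage carried; the board prevails on this issue.
— Issue II —
At Stage II.1 the shareholder must meet the preponderance of the evidence (weight exceeds 48): on (e) the weight is 56, which does exceed 48, so (e) meets the standard; on (f) the weight is 50, which does exceed 48, so (f) meets the standard.
  Stage II.1 carried; the burden remains with the shareholder.
At Stage II.2 the shareholder must meet the preponderance of the evidence (weight exceeds 48): on (g) the weight is 52, > 48, so (g) meets the standard.
  All elements met at the final stage.
With every stage satisfied, the shareholder prevails on this issue.
— Issue III —
Stage III.1 — burden on shareholder; standard: a heightened civil standard (weight is at least 71).
    (h): 88 − 12 = 76 ≥ 71 [met]
    (i): 78 − 4 = 74 ≥ 71 [met]
  The shareholder carries Stage III.1; the board now bears the burden.
Stage III.2 — burden on board; standard: a heightened civil standard (weight is at least 71).
    (j): 63 < 71 [not met]
    (k): 84 − 10 = 74 ≥ 71 [met]
  Not every element is met, so the board fails to carry Stage III.2.
The shareholder prevails on this issue.
Per-issue: Issue I → board; Issue II → shareholder; Issue III → shareholder. The shareholder must prevail on at least one issue; overall, the shareholder prevails.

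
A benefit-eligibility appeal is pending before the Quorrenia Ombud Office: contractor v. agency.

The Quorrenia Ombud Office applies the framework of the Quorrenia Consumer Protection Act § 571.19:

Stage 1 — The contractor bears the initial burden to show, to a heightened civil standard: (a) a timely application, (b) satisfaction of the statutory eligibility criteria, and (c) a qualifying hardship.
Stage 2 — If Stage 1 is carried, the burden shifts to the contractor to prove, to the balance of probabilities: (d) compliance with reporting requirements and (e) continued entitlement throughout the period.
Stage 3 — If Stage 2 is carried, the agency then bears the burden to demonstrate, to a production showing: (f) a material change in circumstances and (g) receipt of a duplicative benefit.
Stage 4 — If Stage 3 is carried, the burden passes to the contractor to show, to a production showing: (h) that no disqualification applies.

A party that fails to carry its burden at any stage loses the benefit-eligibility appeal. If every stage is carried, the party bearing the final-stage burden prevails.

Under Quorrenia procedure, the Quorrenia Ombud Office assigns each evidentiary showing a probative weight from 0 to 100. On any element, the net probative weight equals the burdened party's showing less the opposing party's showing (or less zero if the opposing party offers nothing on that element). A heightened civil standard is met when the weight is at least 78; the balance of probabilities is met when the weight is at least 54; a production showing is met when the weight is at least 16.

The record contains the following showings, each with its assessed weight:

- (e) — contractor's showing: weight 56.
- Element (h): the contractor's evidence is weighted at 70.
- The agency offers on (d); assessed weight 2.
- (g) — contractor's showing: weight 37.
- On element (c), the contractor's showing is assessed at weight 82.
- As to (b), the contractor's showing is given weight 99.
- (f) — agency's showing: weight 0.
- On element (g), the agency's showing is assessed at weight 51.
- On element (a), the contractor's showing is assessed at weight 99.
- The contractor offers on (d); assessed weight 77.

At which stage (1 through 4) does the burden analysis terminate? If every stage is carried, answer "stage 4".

At Stage 1 the contractor must meet a heightened civil standard (weight is at least 78): on (a) the weight is 99, which does reach 78, so (a) meets the standard; on (b) the weight is 99, ≥ 78, so (b) meets the standard; on (c) the weight is 82, which does reach 78, so (c) meets the standard.
  Stage 1 carried; the burden remains with the contractor.
At Stage 2 the contractor must meet the balance of probabilities (weight is at least 54): on (d) the weight is 77 less the opposing 2 gives net 75, ≥ 54, so (d) meets the standard; on (e) the weight is 56, which does reach 54, so (e) meets the standard.
  Stage 2 carried; the burden shifts to the agency.
At Stage 3 the agency must meet a production showing (weight is at least 16): on (f) the weight is 0, < 16, so (f) does not meet the standard; on (g) the weight is 51 less the opposing 37 gives net 14, < 16, so (g) does not meet the standard.
  Stage 3 not carried; the agency fails its burden.
The contractor prevails.

stage 3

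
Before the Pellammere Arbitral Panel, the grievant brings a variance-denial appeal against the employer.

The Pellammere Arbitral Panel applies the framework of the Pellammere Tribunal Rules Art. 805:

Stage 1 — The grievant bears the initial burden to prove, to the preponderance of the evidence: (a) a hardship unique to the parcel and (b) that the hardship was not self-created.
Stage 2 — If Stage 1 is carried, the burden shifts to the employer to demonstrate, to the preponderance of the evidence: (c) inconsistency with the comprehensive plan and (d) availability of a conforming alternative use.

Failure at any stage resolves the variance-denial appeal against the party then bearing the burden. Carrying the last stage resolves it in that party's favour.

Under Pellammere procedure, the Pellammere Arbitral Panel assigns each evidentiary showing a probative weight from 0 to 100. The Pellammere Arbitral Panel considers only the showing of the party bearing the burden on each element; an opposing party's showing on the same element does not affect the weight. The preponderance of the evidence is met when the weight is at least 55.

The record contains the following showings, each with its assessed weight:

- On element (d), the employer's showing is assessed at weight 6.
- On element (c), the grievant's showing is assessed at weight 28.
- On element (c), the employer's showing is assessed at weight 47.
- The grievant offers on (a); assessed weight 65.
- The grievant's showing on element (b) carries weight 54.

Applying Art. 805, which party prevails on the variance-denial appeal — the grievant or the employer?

employer

At Stage 1 the grievant must meet the preponderance of the evidence (weight is at least 55): on (a) the weight is 65, which does reach 55, so (a) meets the standard; on (b) the weight is 54, which does not reach 55, so (b) does not meet the standard.
  Stage 1 not carried; the grievant fails its burden.
The analysis ends at Stage 1; the employer prevails.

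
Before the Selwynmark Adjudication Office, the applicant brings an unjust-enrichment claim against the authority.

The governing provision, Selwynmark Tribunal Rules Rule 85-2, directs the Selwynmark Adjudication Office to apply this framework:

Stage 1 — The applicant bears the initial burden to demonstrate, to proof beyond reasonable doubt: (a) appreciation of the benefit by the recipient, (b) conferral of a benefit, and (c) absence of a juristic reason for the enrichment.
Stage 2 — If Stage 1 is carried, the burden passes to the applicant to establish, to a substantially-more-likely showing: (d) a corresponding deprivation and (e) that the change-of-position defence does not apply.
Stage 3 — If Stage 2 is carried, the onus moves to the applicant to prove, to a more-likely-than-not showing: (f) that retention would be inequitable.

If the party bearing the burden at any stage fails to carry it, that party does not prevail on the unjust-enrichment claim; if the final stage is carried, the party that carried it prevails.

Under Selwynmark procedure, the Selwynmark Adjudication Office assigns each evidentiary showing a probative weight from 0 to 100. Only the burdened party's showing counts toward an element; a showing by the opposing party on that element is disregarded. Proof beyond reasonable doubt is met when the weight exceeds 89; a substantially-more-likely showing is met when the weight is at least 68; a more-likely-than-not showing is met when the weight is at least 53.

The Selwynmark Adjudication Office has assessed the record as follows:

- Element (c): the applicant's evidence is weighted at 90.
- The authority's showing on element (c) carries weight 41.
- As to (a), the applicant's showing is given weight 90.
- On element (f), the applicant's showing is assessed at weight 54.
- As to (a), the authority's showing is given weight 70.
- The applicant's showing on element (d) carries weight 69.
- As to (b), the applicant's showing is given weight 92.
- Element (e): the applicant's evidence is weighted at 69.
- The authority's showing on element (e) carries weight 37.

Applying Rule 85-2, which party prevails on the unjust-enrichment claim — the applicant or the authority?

applicant

Stage 1 (applicant, proof beyond reasonable doubt, weight exceeds 89): (a) 90 (authority's 70 disregarded) > 89 — meets; (b) 92 > 89 — meets; (c) 90 (authority's 41 disregarded) > 89 — meets.
  All elements met. The applicant retains the burden for Stage 2.
Stage 2 (applicant, a substantially-more-likely showing, weight is at least 68): (d) 69 ≥ 68 — meets; (e) 69 (authority's 37 disregarded) ≥ 68 — meets.
  Stage 2 is satisfied; the applicant continues to bear the burden.
Stage 3 (applicant, a more-likely-than-not showing, weight is at least 53): (f) 54 ≥ 53 — meets.
  Stage 3 carried; the final stage is satisfied.
With every stage satisfied, the applicant prevails.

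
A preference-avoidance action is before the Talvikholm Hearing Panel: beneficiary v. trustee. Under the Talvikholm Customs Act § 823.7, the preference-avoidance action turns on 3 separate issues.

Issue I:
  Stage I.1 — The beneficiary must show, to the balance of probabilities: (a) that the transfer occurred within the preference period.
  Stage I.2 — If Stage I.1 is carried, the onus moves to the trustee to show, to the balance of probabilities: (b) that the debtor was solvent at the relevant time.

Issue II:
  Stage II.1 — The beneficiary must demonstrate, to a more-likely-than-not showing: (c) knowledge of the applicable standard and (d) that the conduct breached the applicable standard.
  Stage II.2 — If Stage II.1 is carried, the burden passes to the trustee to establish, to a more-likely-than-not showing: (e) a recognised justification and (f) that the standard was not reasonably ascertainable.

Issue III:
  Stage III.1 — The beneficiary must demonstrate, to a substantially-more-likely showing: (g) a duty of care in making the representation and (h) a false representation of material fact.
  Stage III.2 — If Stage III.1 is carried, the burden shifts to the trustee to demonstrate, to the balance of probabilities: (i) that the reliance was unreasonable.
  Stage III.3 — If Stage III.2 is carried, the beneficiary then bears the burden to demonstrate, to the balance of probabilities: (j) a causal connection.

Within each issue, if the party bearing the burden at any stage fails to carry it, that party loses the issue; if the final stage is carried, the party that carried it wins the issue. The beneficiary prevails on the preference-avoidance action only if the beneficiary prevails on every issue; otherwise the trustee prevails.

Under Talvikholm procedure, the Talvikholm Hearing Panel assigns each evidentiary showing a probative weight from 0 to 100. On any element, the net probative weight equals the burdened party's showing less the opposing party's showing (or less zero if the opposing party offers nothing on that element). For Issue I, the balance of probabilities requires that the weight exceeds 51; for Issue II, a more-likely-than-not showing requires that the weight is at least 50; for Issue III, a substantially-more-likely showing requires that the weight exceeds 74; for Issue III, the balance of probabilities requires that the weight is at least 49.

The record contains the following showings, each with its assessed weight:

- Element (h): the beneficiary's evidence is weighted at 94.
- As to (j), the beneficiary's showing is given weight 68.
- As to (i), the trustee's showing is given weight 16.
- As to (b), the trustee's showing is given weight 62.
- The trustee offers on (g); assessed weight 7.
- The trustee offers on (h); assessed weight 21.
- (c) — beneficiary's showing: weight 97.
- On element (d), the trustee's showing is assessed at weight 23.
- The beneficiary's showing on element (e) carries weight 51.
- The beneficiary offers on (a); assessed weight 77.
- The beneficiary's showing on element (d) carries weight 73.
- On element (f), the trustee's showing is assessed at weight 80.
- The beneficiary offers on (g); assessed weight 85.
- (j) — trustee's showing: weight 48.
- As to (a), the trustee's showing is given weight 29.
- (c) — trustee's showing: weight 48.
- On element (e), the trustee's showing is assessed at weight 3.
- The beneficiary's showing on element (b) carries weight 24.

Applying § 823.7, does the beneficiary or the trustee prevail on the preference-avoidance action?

— Issue I —
Stage I.1 (beneficiary, the balance of probabilities, weight exceeds 51): (a) net 77−29=48 ≤ 51 — fails.
  Stage I.1 not carried; the beneficiary fails its burden.
The analysis ends at Stage I.1; the trustee prevails on this issue.
— Issue II —
Stage II.1 — burden on beneficiary; standard: a more-likely-than-not showing (weight is at least 50).
    (c): 97 − 48 = 49 < 50 [not met]
    (d): 73 − 23 = 50 ≥ 50 [met]
  Stage II.1 not carried; the beneficiary fails its burden.
The analysis ends at Stage II.1; the trustee prevails on this issue.
— Issue III —
At Stage III.1 the beneficiary must meet a substantially-more-likely showing (weight exceeds 74): on (g) the weight is 85 less the opposing 7 gives net 78, > 74, so (g) meets the standard; on (h) the weight is 94 less the opposing 21 gives net 73, which does not exceed 74, so (h) does not meet the standard.
  The beneficiary does not carry Stage III.1.
The trustee prevails on this issue.
Per-issue: Issue I → trustee; Issue II → trustee; Issue III → trustee. The beneficiary must prevail on every issue; overall, the trustee prevails.

trustee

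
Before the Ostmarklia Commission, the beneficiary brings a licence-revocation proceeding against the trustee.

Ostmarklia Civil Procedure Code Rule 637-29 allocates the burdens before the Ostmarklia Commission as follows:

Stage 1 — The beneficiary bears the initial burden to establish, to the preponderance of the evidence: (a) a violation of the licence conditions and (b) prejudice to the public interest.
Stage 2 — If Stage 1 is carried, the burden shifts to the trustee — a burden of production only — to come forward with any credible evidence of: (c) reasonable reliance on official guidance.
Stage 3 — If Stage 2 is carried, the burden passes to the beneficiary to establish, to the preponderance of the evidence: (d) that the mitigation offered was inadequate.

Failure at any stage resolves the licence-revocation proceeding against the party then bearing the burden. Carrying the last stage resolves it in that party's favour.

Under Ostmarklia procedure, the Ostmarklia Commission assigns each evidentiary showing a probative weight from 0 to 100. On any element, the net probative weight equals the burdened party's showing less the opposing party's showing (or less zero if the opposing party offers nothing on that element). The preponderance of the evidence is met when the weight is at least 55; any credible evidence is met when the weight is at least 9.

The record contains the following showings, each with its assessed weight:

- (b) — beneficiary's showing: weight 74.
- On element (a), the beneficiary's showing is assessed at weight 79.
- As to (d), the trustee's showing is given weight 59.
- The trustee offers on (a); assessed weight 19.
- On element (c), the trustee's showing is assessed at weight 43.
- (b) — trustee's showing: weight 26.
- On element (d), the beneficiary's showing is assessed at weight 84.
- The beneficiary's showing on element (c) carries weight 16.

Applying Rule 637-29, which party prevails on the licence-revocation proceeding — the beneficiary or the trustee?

Stage 1 (beneficiary, the preponderance of the evidence, weight is at least 55): (a) net 79−19=60 ≥ 55 — meets; (b) net 74−26=48 < 55 — fails.
  Stage 1 not carried; the beneficiary fails its burden.
The trustee prevails.

trustee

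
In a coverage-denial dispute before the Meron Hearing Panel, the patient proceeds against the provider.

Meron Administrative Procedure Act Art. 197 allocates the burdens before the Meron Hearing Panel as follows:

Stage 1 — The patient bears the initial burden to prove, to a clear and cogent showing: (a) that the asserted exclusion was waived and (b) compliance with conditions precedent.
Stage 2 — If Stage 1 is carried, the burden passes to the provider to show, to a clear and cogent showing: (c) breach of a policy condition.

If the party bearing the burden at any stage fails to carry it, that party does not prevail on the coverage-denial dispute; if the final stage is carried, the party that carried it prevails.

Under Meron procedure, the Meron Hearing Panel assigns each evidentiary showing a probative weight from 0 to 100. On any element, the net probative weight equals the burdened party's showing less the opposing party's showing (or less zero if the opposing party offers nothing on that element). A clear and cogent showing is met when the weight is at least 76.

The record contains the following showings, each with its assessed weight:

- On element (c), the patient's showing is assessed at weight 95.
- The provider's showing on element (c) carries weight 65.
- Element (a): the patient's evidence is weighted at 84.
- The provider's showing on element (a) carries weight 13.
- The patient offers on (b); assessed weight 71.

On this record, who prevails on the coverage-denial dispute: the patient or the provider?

provider

At Stage 1 the patient must meet a clear and cogent showing (weight is at least 76): on (a) the weight is 84 less the opposing 13 gives net 71, which does not reach 76, so (a) does not meet the standard; on (b) the weight is 71, which does not reach 76, so (b) does not meet the standard.
  Stage 1 not carried; the patient fails its burden.
The provider prevails.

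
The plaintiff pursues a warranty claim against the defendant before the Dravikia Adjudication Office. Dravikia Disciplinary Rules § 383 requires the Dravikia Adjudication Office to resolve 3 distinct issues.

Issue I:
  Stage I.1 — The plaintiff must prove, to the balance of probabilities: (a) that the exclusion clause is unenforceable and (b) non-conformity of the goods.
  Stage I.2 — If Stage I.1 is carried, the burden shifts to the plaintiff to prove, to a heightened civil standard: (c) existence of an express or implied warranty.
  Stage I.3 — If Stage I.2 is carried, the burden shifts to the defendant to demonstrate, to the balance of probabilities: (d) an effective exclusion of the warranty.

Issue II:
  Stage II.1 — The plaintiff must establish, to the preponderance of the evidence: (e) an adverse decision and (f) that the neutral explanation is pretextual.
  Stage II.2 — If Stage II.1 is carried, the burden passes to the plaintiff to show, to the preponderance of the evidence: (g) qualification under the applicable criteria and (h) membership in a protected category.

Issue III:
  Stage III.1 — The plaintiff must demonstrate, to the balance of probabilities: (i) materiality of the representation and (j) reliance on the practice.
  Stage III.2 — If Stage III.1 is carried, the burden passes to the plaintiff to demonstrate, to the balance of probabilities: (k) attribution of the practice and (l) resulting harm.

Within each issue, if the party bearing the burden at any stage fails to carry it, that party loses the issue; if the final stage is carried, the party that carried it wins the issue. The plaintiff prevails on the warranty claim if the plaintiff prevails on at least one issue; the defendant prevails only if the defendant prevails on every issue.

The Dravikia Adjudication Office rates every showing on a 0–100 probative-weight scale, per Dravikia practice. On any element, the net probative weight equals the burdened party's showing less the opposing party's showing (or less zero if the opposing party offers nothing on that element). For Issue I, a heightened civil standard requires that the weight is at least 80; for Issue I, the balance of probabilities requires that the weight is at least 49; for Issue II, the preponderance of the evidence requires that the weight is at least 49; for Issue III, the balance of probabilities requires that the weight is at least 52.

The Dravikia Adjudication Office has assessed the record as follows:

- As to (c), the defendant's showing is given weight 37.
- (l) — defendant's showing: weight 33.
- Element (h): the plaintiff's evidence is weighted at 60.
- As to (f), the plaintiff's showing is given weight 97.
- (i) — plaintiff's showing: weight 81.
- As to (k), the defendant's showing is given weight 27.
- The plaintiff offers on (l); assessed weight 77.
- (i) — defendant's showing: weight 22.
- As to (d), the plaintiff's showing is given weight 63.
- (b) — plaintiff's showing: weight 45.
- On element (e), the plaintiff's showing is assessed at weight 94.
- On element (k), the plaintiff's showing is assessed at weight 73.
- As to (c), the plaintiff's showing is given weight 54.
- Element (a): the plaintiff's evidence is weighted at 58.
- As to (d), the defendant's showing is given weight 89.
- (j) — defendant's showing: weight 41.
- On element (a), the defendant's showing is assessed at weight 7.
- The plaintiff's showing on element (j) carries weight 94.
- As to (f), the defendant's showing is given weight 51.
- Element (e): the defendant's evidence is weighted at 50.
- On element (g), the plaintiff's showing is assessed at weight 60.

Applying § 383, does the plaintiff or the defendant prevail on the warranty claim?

defendant

— Issue I —
At Stage I.1 the plaintiff must meet the balance of probabilities (weight is at least 49): on (a) the weight is 58 less the opposing 7 gives net 51, ≥ 49, so (a) meets the standard; on (b) the weight is 45, < 49, so (b) does not meet the standard.
  Stage I.1 not carried; the plaintiff fails its burden.
The analysis ends at Stage I.1; the defendant prevails on this issue.
— Issue II —
At Stage II.1 the plaintiff must meet the preponderance of the evidence (weight is at least 49): on (e) the weight is 94 less the opposing 50 gives net 44, < 49, so (e) does not meet the standard; on (f) the weight is 97 less the opposing 51 gives net 46, which does not reach 49, so (f) does not meet the standard.
  Stage II.1 not carried; the plaintiff fails its burden.
So the defendant prevails on this issue.
— Issue III —
Stage III.1 — burden on plaintiff; standard: the balance of probabilities (weight is at least 52).
    (i): 81 − 22 = 59 ≥ 52 [met]
    (j): 94 − 41 = 53 ≥ 52 [met]
  Stage III.1 is satisfied; the plaintiff continues to bear the burden.
Stage III.2 — burden on plaintiff; standard: the balance of probabilities (weight is at least 52).
    (k): 73 − 27 = 46 < 52 [not met]
    (l): 77 − 33 = 44 < 52 [not met]
  The plaintiff does not carry Stage III.2.
So the defendant prevails on this issue.
Per-issue: Issue I → defendant; Issue II → defendant; Issue III → defendant. The plaintiff must prevail on at least one issue; overall, the defendant prevails.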